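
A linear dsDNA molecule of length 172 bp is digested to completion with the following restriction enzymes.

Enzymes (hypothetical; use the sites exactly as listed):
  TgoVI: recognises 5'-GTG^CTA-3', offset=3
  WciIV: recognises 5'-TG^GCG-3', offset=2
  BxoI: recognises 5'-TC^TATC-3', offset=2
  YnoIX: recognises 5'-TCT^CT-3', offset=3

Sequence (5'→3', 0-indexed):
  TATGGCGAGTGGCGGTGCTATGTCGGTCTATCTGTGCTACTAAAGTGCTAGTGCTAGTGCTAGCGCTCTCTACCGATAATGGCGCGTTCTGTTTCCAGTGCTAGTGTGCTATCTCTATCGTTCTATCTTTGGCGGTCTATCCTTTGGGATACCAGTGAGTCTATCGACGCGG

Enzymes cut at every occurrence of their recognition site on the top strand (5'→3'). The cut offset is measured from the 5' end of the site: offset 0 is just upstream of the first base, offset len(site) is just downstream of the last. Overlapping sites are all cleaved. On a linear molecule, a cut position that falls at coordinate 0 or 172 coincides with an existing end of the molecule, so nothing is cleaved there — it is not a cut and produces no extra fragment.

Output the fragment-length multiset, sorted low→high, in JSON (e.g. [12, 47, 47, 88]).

[1,4,6,6,6,6,6,7,8,8,8,8,10,11,11,11,12,19,24]

Scan for sites:
  TgoVI GTGCTA/3: at [14, 33, 44, 50, 56, 97, 105] ⇒ [17, 36, 47, 53, 59, 100, 108]
  WciIV TGGCG/2: at [2, 9, 79, 129] ⇒ [4, 11, 81, 131]
  BxoI TCTATC/2: at [26, 113, 121, 135, 159] ⇒ [28, 115, 123, 137, 161]
  YnoIX TCTCT/3: at [66, 111] ⇒ [69, 114]

All cut coordinates (distinct, sorted): [4, 11, 17, 28, 36, 47, 53, 59, 69, 81, 100, 108, 114, 115, 123, 131, 137, 161]

Fragment lengths:
  [0,4): 4 bp
  [4,11): 7 bp
  [11,17): 6 bp
  [17,28): 11 bp
  [28,36): 8 bp
  [36,47): 11 bp
  [47,53): 6 bp
  [53,59): 6 bp
  [59,69): 10 bp
  [69,81): 12 bp
  [81,100): 19 bp
  [100,108): 8 bp
  [108,114): 6 bp
  [114,115): 1 bp
  [115,123): 8 bp
  [123,131): 8 bp
  [131,137): 6 bp
  [137,161): 24 bp
  [161,172): 11 bp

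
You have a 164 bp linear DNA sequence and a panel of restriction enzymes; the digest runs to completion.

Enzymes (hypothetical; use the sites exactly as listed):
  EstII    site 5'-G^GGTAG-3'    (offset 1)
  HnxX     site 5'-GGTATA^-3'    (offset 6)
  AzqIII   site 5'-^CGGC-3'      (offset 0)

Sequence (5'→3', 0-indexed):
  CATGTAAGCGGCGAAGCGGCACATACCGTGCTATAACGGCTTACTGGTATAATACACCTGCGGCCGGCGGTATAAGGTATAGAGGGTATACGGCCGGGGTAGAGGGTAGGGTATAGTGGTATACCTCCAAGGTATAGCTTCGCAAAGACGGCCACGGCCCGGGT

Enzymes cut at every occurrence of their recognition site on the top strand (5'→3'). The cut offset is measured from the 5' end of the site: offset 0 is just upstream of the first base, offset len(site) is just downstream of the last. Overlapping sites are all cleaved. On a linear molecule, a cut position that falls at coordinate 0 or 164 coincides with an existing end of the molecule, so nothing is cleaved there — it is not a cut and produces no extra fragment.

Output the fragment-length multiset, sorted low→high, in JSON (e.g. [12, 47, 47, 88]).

Per-enzyme occurrences:
  EstII GGGTAG/1: at [96, 103] ⇒ [97, 104]
  HnxX GGTATA/6: at [45, 68, 75, 84, 109, 117, 130] ⇒ [51, 74, 81, 90, 115, 123, 136]
  AzqIII CGGC/0: at [8, 16, 36, 60, 64, 90, 148, 154] ⇒ [8, 16, 36, 60, 64, 90, 148, 154]

Pooled cuts: [8, 16, 36, 51, 60, 64, 74, 81, 90, 97, 104, 115, 123, 136, 148, 154]

Fragments:
  [0,8): 8 bp
  [8,16): 8 bp
  [16,36): 20 bp
  [36,51): 15 bp
  [51,60): 9 bp
  [60,64): 4 bp
  [64,74): 10 bp
  [74,81): 7 bp
  [81,90): 9 bp
  [90,97): 7 bp
  [97,104): 7 bp
  [104,115): 11 bp
  [115,123): 8 bp
  [123,136): 13 bp
  [136,148): 12 bp
  [148,154): 6 bp
  [154,164): 10 bp

[4,6,7,7,7,8,8,8,9,9,10,10,11,12,13,15,20]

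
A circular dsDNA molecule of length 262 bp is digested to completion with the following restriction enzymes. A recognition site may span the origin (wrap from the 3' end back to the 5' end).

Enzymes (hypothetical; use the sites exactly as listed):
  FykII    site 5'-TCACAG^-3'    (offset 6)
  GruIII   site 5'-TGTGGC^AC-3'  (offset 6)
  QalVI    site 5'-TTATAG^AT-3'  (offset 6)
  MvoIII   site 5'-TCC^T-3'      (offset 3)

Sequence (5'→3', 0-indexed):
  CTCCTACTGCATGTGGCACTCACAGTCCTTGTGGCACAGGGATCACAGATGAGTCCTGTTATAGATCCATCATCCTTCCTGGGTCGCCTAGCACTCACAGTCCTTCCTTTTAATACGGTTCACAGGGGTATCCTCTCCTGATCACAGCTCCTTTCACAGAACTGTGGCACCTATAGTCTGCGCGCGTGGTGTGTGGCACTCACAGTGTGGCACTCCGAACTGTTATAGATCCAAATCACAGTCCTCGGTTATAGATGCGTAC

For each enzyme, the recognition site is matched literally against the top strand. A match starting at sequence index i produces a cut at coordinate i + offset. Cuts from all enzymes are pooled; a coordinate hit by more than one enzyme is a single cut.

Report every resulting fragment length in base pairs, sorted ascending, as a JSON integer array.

Site scan:
  FykII (TCACAG, off=6): starts [19, 42, 94, 119, 141, 153, 199, 235] → cuts [25, 48, 100, 125, 147, 159, 205, 241]
  GruIII (TGTGGCAC, off=6): starts [11, 29, 162, 191, 205] → cuts [17, 35, 168, 197, 211]
  QalVI (TTATAGAT, off=6): starts [58, 222, 248] → cuts [64, 228, 254]
  MvoIII (TCCT, off=3): starts [1, 25, 53, 72, 76, 100, 104, 130, 135, 148, 241] → cuts [4, 28, 56, 75, 79, 103, 107, 133, 138, 151, 244]

All cut coordinates (distinct, sorted): [4, 17, 25, 28, 35, 48, 56, 64, 75, 79, 100, 103, 107, 125, 133, 138, 147, 151, 159, 168, 197, 205, 211, 228, 241, 244, 254]

Fragments:
  4→17: 13 bp
  17→25: 8 bp
  25→28: 3 bp
  28→35: 7 bp
  35→48: 13 bp
  48→56: 8 bp
  56→64: 8 bp
  64→75: 11 bp
  75→79: 4 bp
  79→100: 21 bp
  100→103: 3 bp
  103→107: 4 bp
  107→125: 18 bp
  125→133: 8 bp
  133→138: 5 bp
  138→147: 9 bp
  147→151: 4 bp
  151→159: 8 bp
  159→168: 9 bp
  168→197: 29 bp
  197→205: 8 bp
  205→211: 6 bp
  211→228: 17 bp
  228→241: 13 bp
  241→244: 3 bp
  244→254: 10 bp
  254→4 (wrap): 262-254+4 = 12 bp

[3,3,3,4,4,4,5,6,7,8,8,8,8,8,8,9,9,10,11,12,13,13,13,17,18,21,29]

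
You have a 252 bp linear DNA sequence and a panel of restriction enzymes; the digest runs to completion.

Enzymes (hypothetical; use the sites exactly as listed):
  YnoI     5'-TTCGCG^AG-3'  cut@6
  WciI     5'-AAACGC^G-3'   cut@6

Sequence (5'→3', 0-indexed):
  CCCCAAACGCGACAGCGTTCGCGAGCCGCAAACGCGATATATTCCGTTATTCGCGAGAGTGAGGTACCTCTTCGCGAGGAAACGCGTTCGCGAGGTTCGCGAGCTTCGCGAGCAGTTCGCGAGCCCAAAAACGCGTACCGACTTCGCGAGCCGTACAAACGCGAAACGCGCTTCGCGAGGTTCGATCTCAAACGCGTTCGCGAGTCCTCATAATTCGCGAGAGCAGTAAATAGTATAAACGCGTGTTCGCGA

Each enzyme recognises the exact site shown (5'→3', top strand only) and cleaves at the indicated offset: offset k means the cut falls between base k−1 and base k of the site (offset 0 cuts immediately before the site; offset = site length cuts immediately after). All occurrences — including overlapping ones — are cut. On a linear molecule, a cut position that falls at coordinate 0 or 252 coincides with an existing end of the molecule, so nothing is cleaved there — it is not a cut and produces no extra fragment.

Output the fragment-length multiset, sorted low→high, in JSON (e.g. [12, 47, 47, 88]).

[7,7,7,8,9,9,9,10,10,11,12,13,13,14,14,17,18,20,21,23]

Site scan:
  YnoI TTCGCGAG/6: at [17, 49, 70, 86, 95, 104, 115, 142, 171, 196, 213] ⇒ [23, 55, 76, 92, 101, 110, 121, 148, 177, 202, 219]
  WciI AAACGCG/6: at [4, 29, 79, 128, 156, 163, 189, 236] ⇒ [10, 35, 85, 134, 162, 169, 195, 242]

All cut coordinates (distinct, sorted): [10, 23, 35, 55, 76, 85, 92, 101, 110, 121, 134, 148, 162, 169, 177, 195, 202, 219, 242]

Fragment lengths:
  [0,10): 10 bp
  [10,23): 13 bp
  [23,35): 12 bp
  [35,55): 20 bp
  [55,76): 21 bp
  [76,85): 9 bp
  [85,92): 7 bp
  [92,101): 9 bp
  [101,110): 9 bp
  [110,121): 11 bp
  [121,134): 13 bp
  [134,148): 14 bp
  [148,162): 14 bp
  [162,169): 7 bp
  [169,177): 8 bp
  [177,195): 18 bp
  [195,202): 7 bp
  [202,219): 17 bp
  [219,242): 23 bp
  [242,252): 10 bp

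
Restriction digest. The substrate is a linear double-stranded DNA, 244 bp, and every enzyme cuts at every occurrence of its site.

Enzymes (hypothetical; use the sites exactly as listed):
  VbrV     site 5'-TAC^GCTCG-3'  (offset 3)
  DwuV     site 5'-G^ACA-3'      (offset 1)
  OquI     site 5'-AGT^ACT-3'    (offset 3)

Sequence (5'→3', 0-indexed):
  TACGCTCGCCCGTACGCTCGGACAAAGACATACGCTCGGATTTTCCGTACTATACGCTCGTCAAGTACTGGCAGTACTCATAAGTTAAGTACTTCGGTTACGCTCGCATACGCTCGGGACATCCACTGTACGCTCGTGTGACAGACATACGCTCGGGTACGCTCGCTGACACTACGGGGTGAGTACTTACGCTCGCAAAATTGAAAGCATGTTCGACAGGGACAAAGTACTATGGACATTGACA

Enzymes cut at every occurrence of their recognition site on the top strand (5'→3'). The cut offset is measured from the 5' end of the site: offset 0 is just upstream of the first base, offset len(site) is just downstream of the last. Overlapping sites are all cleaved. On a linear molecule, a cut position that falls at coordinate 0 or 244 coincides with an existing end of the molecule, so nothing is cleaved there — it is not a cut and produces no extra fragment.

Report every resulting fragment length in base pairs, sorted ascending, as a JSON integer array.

[3,3,4,6,6,6,6,6,6,6,7,7,7,8,9,9,10,10,11,11,12,13,15,16,22,25]

Scan for sites:
  VbrV TACGCTCG/3: at [0, 12, 30, 52, 98, 108, 128, 147, 157, 187] ⇒ [3, 15, 33, 55, 101, 111, 131, 150, 160, 190]
  DwuV GACA/1: at [20, 26, 117, 139, 143, 167, 214, 220, 234, 240] ⇒ [21, 27, 118, 140, 144, 168, 215, 221, 235, 241]
  OquI AGTACT/3: at [63, 72, 87, 181, 225] ⇒ [66, 75, 90, 184, 228]

Pooled cuts: [3, 15, 21, 27, 33, 55, 66, 75, 90, 101, 111, 118, 131, 140, 144, 150, 160, 168, 184, 190, 215, 221, 228, 235, 241]

Fragment lengths:
  [0,3): 3 bp
  [3,15): 12 bp
  [15,21): 6 bp
  [21,27): 6 bp
  [27,33): 6 bp
  [33,55): 22 bp
  [55,66): 11 bp
  [66,75): 9 bp
  [75,90): 15 bp
  [90,101): 11 bp
  [101,111): 10 bp
  [111,118): 7 bp
  [118,131): 13 bp
  [131,140): 9 bp
  [140,144): 4 bp
  [144,150): 6 bp
  [150,160): 10 bp
  [160,168): 8 bp
  [168,184): 16 bp
  [184,190): 6 bp
  [190,215): 25 bp
  [215,221): 6 bp
  [221,228): 7 bp
  [228,235): 7 bp
  [235,241): 6 bp
  [241,244): 3 bp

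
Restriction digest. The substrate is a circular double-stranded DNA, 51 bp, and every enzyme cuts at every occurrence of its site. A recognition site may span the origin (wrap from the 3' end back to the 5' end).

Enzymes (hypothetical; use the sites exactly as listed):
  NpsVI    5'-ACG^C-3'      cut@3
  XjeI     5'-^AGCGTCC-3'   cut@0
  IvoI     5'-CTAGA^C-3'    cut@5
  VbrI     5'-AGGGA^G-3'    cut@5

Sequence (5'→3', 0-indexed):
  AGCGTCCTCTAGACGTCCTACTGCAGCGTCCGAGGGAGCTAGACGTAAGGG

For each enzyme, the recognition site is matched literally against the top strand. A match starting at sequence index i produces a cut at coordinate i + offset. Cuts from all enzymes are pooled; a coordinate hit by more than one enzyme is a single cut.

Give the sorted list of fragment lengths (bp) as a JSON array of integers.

Scan for sites:
  NpsVI (ACGC, off=3): no sites
  XjeI AGCGTCC/0: at [0, 24] ⇒ [0, 24]
  IvoI CTAGAC/5: at [8, 38] ⇒ [13, 43]
  VbrI AGGGAG/5: at [32, 47] ⇒ [1, 37]

Pooled cuts: [0, 1, 13, 24, 37, 43]

Fragments:
  0→1: 1 bp
  1→13: 12 bp
  13→24: 11 bp
  24→37: 13 bp
  37→43: 6 bp
  43→0 (wrap): 51-43+0 = 8 bp

[1,6,8,11,12,13]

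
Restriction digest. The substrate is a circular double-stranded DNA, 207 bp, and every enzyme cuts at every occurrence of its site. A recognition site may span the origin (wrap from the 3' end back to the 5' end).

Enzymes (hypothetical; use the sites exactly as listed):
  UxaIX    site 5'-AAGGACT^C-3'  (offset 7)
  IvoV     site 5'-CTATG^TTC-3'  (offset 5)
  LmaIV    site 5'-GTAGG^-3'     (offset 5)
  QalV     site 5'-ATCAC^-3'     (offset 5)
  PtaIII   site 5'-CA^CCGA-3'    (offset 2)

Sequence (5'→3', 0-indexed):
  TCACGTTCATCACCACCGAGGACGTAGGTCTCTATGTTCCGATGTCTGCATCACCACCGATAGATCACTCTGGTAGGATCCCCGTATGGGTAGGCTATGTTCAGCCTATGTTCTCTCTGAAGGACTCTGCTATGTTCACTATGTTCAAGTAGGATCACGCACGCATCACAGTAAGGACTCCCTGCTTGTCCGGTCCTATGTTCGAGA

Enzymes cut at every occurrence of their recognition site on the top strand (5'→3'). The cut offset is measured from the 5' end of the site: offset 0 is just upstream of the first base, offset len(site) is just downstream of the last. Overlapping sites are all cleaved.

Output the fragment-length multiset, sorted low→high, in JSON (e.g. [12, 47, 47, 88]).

Site scan:
  UxaIX AAGGACTC/7: at [119, 172] ⇒ [126, 179]
  IvoV CTATGTTC/5: at [31, 94, 105, 129, 138, 195] ⇒ [36, 99, 110, 134, 143, 200]
  LmaIV GTAGG/5: at [23, 72, 89, 148] ⇒ [28, 77, 94, 153]
  QalV ATCAC/5: at [8, 49, 63, 153, 164, 206] ⇒ [4, 13, 54, 68, 158, 169]
  PtaIII CACCGA/2: at [13, 54] ⇒ [15, 56]

Pooled cuts: [4, 13, 15, 28, 36, 54, 56, 68, 77, 94, 99, 110, 126, 134, 143, 153, 158, 169, 179, 200]

Fragments:
  4→13: 9 bp
  13→15: 2 bp
  15→28: 13 bp
  28→36: 8 bp
  36→54: 18 bp
  54→56: 2 bp
  56→68: 12 bp
  68→77: 9 bp
  77→94: 17 bp
  94→99: 5 bp
  99→110: 11 bp
  110→126: 16 bp
  126→134: 8 bp
  134→143: 9 bp
  143→153: 10 bp
  153→158: 5 bp
  158→169: 11 bp
  169→179: 10 bp
  179→200: 21 bp
  200→4 (wrap): 207-200+4 = 11 bp

[2,2,5,5,8,8,9,9,9,10,10,11,11,11,12,13,16,17,18,21]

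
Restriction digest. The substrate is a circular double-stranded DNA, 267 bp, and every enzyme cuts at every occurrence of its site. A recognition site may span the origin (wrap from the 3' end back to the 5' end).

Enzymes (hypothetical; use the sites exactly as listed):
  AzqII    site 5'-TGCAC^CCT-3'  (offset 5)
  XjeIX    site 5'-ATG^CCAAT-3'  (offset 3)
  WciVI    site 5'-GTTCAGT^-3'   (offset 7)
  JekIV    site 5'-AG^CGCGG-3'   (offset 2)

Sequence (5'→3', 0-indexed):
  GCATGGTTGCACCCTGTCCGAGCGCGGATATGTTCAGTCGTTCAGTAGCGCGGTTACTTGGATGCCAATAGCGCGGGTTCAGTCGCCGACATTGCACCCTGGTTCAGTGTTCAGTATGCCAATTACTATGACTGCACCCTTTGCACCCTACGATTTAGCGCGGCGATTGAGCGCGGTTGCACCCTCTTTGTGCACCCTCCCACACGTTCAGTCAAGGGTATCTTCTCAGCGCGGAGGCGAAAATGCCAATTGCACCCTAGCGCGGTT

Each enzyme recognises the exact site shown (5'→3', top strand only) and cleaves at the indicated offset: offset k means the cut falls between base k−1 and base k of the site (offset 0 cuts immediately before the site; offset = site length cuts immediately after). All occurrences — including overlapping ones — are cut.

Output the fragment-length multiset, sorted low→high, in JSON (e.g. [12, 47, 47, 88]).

[2,3,5,7,7,8,9,10,10,11,11,12,12,13,13,14,16,16,16,17,17,19,19]

Scan for sites:
  AzqII (TGCACCCT, off=5): starts [7, 92, 132, 141, 177, 190, 250] → cuts [12, 97, 137, 146, 182, 195, 255]
  XjeIX (ATGCCAAT, off=3): starts [61, 115, 242] → cuts [64, 118, 245]
  WciVI (GTTCAGT, off=7): starts [31, 39, 76, 101, 108, 205] → cuts [38, 46, 83, 108, 115, 212]
  JekIV (AGCGCGG, off=2): starts [20, 46, 69, 156, 169, 227, 258] → cuts [22, 48, 71, 158, 171, 229, 260]

All cut coordinates (distinct, sorted): [12, 22, 38, 46, 48, 64, 71, 83, 97, 108, 115, 118, 137, 146, 158, 171, 182, 195, 212, 229, 245, 255, 260]

Fragments:
  12→22: 10 bp
  22→38: 16 bp
  38→46: 8 bp
  46→48: 2 bp
  48→64: 16 bp
  64→71: 7 bp
  71→83: 12 bp
  83→97: 14 bp
  97→108: 11 bp
  108→115: 7 bp
  115→118: 3 bp
  118→137: 19 bp
  137→146: 9 bp
  146→158: 12 bp
  158→171: 13 bp
  171→182: 11 bp
  182→195: 13 bp
  195→212: 17 bp
  212→229: 17 bp
  229→245: 16 bp
  245→255: 10 bp
  255→260: 5 bp
  260→12 (wrap): 267-260+12 = 19 bp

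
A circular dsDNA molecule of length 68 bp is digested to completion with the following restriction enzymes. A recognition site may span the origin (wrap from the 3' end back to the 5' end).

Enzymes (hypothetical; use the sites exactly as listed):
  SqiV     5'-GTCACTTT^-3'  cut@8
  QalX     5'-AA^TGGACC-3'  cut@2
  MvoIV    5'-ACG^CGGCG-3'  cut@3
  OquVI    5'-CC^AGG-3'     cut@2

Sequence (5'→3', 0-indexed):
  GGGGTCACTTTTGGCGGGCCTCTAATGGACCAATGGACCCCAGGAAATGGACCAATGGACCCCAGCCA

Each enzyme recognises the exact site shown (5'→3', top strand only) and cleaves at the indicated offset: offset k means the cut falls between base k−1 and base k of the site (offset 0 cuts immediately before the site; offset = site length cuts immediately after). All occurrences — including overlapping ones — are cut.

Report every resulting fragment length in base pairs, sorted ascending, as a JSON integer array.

[6,8,8,8,12,12,14]

Per-enzyme occurrences:
  SqiV (GTCACTTT, off=8): starts [3] → cuts [11]
  QalX (AATGGACC, off=2): starts [23, 31, 45, 53] → cuts [25, 33, 47, 55]
  MvoIV (ACGCGGCG, off=3): no sites
  OquVI (CCAGG, off=2): starts [39, 65] → cuts [41, 67]

All cut coordinates (distinct, sorted): [11, 25, 33, 41, 47, 55, 67]

Fragment lengths:
  11→25: 14 bp
  25→33: 8 bp
  33→41: 8 bp
  41→47: 6 bp
  47→55: 8 bp
  55→67: 12 bp
  67→11 (wrap): 68-67+11 = 12 bp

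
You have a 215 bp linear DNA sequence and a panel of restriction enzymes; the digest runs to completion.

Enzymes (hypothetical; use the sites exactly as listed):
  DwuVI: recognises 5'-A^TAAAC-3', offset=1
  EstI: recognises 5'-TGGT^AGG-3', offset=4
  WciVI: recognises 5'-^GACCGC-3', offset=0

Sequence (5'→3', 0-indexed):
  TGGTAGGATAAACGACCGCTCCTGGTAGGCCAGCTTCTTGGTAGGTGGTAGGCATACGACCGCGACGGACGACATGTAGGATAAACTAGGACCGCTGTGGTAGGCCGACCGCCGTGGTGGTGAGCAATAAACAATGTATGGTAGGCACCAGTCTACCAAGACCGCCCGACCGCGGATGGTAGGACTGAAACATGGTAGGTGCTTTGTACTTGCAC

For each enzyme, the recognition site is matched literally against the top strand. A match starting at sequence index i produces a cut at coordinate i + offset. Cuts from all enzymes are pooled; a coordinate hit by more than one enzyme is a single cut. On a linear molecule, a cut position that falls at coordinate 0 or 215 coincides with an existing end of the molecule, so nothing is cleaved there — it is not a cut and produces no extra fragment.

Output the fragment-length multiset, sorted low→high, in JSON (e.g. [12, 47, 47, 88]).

Site scan:
  DwuVI (ATAAAC, off=1): starts [7, 80, 126] → cuts [8, 81, 127]
  EstI (TGGTAGG, off=4): starts [0, 22, 38, 45, 97, 138, 176, 192] → cuts [4, 26, 42, 49, 101, 142, 180, 196]
  WciVI (GACCGC, off=0): starts [13, 57, 89, 106, 159, 167] → cuts [13, 57, 89, 106, 159, 167]

Pooled cuts: [4, 8, 13, 26, 42, 49, 57, 81, 89, 101, 106, 127, 142, 159, 167, 180, 196]

Fragment lengths:
  [0,4): 4 bp
  [4,8): 4 bp
  [8,13): 5 bp
  [13,26): 13 bp
  [26,42): 16 bp
  [42,49): 7 bp
  [49,57): 8 bp
  [57,81): 24 bp
  [81,89): 8 bp
  [89,101): 12 bp
  [101,106): 5 bp
  [106,127): 21 bp
  [127,142): 15 bp
  [142,159): 17 bp
  [159,167): 8 bp
  [167,180): 13 bp
  [180,196): 16 bp
  [196,215): 19 bp

[4,4,5,5,7,8,8,8,12,13,13,15,16,16,17,19,21,24]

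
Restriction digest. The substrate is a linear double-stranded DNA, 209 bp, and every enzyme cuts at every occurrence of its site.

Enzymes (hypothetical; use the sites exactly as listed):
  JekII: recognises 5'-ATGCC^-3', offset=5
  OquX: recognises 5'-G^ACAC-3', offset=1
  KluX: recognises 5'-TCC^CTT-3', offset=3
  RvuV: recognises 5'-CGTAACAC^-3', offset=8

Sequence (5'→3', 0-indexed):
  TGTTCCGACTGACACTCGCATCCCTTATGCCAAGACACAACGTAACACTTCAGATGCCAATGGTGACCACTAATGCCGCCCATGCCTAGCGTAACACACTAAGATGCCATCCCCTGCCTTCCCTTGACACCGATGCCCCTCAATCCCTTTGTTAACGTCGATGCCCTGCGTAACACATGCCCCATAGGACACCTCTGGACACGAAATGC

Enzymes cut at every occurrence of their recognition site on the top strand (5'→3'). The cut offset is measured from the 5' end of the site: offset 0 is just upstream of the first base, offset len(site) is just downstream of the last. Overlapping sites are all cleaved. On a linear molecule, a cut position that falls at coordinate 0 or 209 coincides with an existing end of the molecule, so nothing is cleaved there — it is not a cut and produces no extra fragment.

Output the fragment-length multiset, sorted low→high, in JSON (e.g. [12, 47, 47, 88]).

Scan for sites:
  JekII (ATGCC, off=5): starts [26, 53, 72, 81, 103, 132, 160, 176] → cuts [31, 58, 77, 86, 108, 137, 165, 181]
  OquX (GACAC, off=1): starts [10, 33, 125, 187, 197] → cuts [11, 34, 126, 188, 198]
  KluX (TCCCTT, off=3): starts [20, 119, 143] → cuts [23, 122, 146]
  RvuV (CGTAACAC, off=8): starts [40, 89, 168] → cuts [48, 97, 176]

Pooled cuts: [11, 23, 31, 34, 48, 58, 77, 86, 97, 108, 122, 126, 137, 146, 165, 176, 181, 188, 198]

Fragment lengths:
  [0,11): 11 bp
  [11,23): 12 bp
  [23,31): 8 bp
  [31,34): 3 bp
  [34,48): 14 bp
  [48,58): 10 bp
  [58,77): 19 bp
  [77,86): 9 bp
  [86,97): 11 bp
  [97,108): 11 bp
  [108,122): 14 bp
  [122,126): 4 bp
  [126,137): 11 bp
  [137,146): 9 bp
  [146,165): 19 bp
  [165,176): 11 bp
  [176,181): 5 bp
  [181,188): 7 bp
  [188,198): 10 bp
  [198,209): 11 bp

[3,4,5,7,8,9,9,10,10,11,11,11,11,11,11,12,14,14,19,19]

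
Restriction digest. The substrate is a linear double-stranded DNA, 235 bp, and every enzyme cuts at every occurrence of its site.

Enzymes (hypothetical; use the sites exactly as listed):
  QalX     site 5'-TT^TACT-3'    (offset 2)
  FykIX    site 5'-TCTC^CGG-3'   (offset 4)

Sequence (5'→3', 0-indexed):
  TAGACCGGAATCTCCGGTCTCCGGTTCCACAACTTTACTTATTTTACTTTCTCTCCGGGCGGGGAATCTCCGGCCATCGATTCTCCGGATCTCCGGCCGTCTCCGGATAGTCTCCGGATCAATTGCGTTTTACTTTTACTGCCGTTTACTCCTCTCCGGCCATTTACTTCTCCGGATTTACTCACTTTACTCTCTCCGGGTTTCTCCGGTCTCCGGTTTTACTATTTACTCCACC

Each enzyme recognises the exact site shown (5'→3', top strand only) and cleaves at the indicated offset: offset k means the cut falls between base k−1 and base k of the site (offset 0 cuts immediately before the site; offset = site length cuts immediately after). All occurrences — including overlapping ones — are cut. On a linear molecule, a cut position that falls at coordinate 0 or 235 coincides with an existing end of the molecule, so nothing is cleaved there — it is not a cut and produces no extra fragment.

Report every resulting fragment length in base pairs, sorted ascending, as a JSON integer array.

Per-enzyme occurrences:
  QalX (TTTACT, off=2): starts [33, 42, 128, 134, 144, 162, 176, 185, 217, 224] → cuts [35, 44, 130, 136, 146, 164, 178, 187, 219, 226]
  FykIX (TCTCCGG, off=4): starts [10, 17, 51, 66, 81, 89, 99, 110, 152, 168, 192, 202, 209] → cuts [14, 21, 55, 70, 85, 93, 103, 114, 156, 172, 196, 206, 213]

All cut coordinates (distinct, sorted): [14, 21, 35, 44, 55, 70, 85, 93, 103, 114, 130, 136, 146, 156, 164, 172, 178, 187, 196, 206, 213, 219, 226]

Fragment lengths:
  [0,14): 14 bp
  [14,21): 7 bp
  [21,35): 14 bp
  [35,44): 9 bp
  [44,55): 11 bp
  [55,70): 15 bp
  [70,85): 15 bp
  [85,93): 8 bp
  [93,103): 10 bp
  [103,114): 11 bp
  [114,130): 16 bp
  [130,136): 6 bp
  [136,146): 10 bp
  [146,156): 10 bp
  [156,164): 8 bp
  [164,172): 8 bp
  [172,178): 6 bp
  [178,187): 9 bp
  [187,196): 9 bp
  [196,206): 10 bp
  [206,213): 7 bp
  [213,219): 6 bp
  [219,226): 7 bp
  [226,235): 9 bp

[6,6,6,7,7,7,8,8,8,9,9,9,9,10,10,10,10,11,11,14,14,15,15,16]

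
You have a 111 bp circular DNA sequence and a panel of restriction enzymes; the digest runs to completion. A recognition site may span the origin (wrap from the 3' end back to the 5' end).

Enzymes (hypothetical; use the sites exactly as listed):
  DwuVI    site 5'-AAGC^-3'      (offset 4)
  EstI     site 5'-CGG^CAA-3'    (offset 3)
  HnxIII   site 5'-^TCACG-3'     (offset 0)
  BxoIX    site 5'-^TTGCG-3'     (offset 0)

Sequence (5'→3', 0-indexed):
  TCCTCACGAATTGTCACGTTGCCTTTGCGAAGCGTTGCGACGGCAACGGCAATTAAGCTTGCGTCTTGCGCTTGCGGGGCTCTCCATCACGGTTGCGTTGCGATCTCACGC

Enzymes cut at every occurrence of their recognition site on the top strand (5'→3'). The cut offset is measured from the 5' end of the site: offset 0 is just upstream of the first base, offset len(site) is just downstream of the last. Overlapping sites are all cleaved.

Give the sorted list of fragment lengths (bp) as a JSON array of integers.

Per-enzyme occurrences:
  DwuVI AAGC/4: at [29, 54] ⇒ [33, 58]
  EstI CGGCAA/3: at [40, 46] ⇒ [43, 49]
  HnxIII TCACG/0: at [3, 13, 86, 105] ⇒ [3, 13, 86, 105]
  BxoIX TTGCG/0: at [24, 34, 58, 65, 71, 92, 97] ⇒ [24, 34, 58, 65, 71, 92, 97]

Pooled cuts: [3, 13, 24, 33, 34, 43, 49, 58, 65, 71, 86, 92, 97, 105]

Fragments:
  3→13: 10 bp
  13→24: 11 bp
  24→33: 9 bp
  33→34: 1 bp
  34→43: 9 bp
  43→49: 6 bp
  49→58: 9 bp
  58→65: 7 bp
  65→71: 6 bp
  71→86: 15 bp
  86→92: 6 bp
  92→97: 5 bp
  97→105: 8 bp
  105→3 (wrap): 111-105+3 = 9 bp

[1,5,6,6,6,7,8,9,9,9,9,10,11,15]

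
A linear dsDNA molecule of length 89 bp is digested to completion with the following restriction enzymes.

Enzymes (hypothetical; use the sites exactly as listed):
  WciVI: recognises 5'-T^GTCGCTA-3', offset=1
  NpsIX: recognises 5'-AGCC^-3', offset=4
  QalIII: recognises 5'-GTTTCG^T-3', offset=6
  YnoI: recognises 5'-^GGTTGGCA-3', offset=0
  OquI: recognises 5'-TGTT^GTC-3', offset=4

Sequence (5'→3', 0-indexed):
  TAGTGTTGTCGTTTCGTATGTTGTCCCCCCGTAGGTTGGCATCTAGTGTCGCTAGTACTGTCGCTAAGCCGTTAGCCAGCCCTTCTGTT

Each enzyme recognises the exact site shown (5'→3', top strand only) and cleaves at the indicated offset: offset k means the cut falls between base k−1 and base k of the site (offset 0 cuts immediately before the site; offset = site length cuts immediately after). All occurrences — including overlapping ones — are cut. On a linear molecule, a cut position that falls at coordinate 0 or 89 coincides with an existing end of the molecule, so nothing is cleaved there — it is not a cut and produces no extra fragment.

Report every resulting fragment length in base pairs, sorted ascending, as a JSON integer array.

Per-enzyme occurrences:
  WciVI (TGTCGCTA, off=1): starts [46, 58] → cuts [47, 59]
  NpsIX (AGCC, off=4): starts [66, 73, 77] → cuts [70, 77, 81]
  QalIII (GTTTCGT, off=6): starts [10] → cuts [16]
  YnoI (GGTTGGCA, off=0): starts [33] → cuts [33]
  OquI (TGTTGTC, off=4): starts [3, 18] → cuts [7, 22]

All cut coordinates (distinct, sorted): [7, 16, 22, 33, 47, 59, 70, 77, 81]

Fragment lengths:
  [0,7): 7 bp
  [7,16): 9 bp
  [16,22): 6 bp
  [22,33): 11 bp
  [33,47): 14 bp
  [47,59): 12 bp
  [59,70): 11 bp
  [70,77): 7 bp
  [77,81): 4 bp
  [81,89): 8 bp

[4,6,7,7,8,9,11,11,12,14]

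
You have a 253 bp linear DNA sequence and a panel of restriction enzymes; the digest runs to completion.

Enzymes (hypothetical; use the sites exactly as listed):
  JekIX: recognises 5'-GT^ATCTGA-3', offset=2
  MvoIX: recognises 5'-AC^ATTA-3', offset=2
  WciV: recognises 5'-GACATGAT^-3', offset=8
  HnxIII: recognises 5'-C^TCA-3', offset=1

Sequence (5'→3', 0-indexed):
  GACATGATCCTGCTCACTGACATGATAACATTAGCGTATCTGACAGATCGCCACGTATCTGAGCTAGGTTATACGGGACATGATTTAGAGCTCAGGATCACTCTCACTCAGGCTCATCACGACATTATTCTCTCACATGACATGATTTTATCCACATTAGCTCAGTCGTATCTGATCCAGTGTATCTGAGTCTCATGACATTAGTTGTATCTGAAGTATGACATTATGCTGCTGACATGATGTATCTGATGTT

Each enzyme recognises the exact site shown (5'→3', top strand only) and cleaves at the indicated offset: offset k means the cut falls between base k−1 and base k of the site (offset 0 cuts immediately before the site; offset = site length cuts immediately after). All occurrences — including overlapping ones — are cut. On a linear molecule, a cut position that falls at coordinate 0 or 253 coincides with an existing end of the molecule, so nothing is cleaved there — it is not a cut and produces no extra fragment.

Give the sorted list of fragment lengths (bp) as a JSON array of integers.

Scan for sites:
  JekIX GTATCTGA/2: at [35, 54, 167, 181, 206, 241] ⇒ [37, 56, 169, 183, 208, 243]
  MvoIX ACATTA/2: at [27, 121, 153, 197, 220] ⇒ [29, 123, 155, 199, 222]
  WciV GACATGAT/8: at [0, 18, 76, 138, 233] ⇒ [8, 26, 84, 146, 241]
  HnxIII CTCA/1: at [12, 90, 102, 106, 112, 131, 160, 191] ⇒ [13, 91, 103, 107, 113, 132, 161, 192]

Pooled cuts: [8, 13, 26, 29, 37, 56, 84, 91, 103, 107, 113, 123, 132, 146, 155, 161, 169, 183, 192, 199, 208, 222, 241, 243]

Fragment lengths:
  [0,8): 8 bp
  [8,13): 5 bp
  [13,26): 13 bp
  [26,29): 3 bp
  [29,37): 8 bp
  [37,56): 19 bp
  [56,84): 28 bp
  [84,91): 7 bp
  [91,103): 12 bp
  [103,107): 4 bp
  [107,113): 6 bp
  [113,123): 10 bp
  [123,132): 9 bp
  [132,146): 14 bp
  [146,155): 9 bp
  [155,161): 6 bp
  [161,169): 8 bp
  [169,183): 14 bp
  [183,192): 9 bp
  [192,199): 7 bp
  [199,208): 9 bp
  [208,222): 14 bp
  [222,241): 19 bp
  [241,243): 2 bp
  [243,253): 10 bp

[2,3,4,5,6,6,7,7,8,8,8,9,9,9,9,10,10,12,13,14,14,14,19,19,28]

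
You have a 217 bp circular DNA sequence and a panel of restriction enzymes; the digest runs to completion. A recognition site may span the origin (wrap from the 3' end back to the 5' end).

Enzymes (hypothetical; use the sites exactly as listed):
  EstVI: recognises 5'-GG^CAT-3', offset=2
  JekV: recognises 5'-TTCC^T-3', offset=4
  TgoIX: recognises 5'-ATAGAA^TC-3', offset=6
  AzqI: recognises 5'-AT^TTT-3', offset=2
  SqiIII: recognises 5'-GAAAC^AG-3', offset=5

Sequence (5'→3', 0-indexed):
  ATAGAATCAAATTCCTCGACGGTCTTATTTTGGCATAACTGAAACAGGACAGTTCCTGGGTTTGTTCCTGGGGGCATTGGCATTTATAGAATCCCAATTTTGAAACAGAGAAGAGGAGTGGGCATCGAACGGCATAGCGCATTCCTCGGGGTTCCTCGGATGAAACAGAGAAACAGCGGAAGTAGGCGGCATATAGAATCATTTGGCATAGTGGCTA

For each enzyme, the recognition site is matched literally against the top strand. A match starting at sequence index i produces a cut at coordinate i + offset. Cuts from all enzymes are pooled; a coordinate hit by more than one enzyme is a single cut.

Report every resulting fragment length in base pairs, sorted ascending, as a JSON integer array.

Per-enzyme occurrences:
  EstVI (GGCAT, off=2): starts [31, 72, 78, 120, 130, 187, 204] → cuts [33, 74, 80, 122, 132, 189, 206]
  JekV (TTCCT, off=4): starts [11, 52, 64, 141, 151] → cuts [15, 56, 68, 145, 155]
  TgoIX (ATAGAATC, off=6): starts [0, 85, 192] → cuts [6, 91, 198]
  AzqI (ATTTT, off=2): starts [26, 96] → cuts [28, 98]
  SqiIII (GAAACAG, off=5): starts [40, 101, 161, 169] → cuts [45, 106, 166, 174]

Pooled cuts: [6, 15, 28, 33, 45, 56, 68, 74, 80, 91, 98, 106, 122, 132, 145, 155, 166, 174, 189, 198, 206]

Fragment lengths:
  6→15: 9 bp
  15→28: 13 bp
  28→33: 5 bp
  33→45: 12 bp
  45→56: 11 bp
  56→68: 12 bp
  68→74: 6 bp
  74→80: 6 bp
  80→91: 11 bp
  91→98: 7 bp
  98→106: 8 bp
  106→122: 16 bp
  122→132: 10 bp
  132→145: 13 bp
  145→155: 10 bp
  155→166: 11 bp
  166→174: 8 bp
  174→189: 15 bp
  189→198: 9 bp
  198→206: 8 bp
  206→6 (wrap): 217-206+6 = 17 bp

[5,6,6,7,8,8,8,9,9,10,10,11,11,11,12,12,13,13,15,16,17]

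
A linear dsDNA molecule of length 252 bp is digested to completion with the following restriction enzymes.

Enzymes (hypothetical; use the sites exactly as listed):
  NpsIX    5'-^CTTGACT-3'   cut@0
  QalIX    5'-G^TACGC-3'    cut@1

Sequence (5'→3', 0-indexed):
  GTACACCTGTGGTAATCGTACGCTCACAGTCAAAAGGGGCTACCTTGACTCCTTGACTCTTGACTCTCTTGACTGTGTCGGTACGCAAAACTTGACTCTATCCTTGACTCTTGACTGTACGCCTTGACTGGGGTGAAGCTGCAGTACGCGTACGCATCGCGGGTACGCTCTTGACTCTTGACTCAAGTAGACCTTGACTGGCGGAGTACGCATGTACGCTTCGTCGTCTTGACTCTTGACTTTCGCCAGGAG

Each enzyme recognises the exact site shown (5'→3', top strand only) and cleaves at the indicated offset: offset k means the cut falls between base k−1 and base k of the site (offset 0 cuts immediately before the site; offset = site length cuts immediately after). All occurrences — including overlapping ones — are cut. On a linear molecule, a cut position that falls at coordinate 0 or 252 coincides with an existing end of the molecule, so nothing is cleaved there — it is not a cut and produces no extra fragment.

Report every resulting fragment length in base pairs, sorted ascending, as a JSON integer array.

Scan for sites:
  NpsIX CTTGACT/0: at [43, 51, 58, 67, 90, 102, 109, 122, 169, 176, 192, 227, 234] ⇒ [43, 51, 58, 67, 90, 102, 109, 122, 169, 176, 192, 227, 234]
  QalIX GTACGC/1: at [17, 80, 116, 143, 149, 162, 205, 213] ⇒ [18, 81, 117, 144, 150, 163, 206, 214]

Pooled cuts: [18, 43, 51, 58, 67, 81, 90, 102, 109, 117, 122, 144, 150, 163, 169, 176, 192, 206, 214, 227, 234]

Fragments:
  [0,18): 18 bp
  [18,43): 25 bp
  [43,51): 8 bp
  [51,58): 7 bp
  [58,67): 9 bp
  [67,81): 14 bp
  [81,90): 9 bp
  [90,102): 12 bp
  [102,109): 7 bp
  [109,117): 8 bp
  [117,122): 5 bp
  [122,144): 22 bp
  [144,150): 6 bp
  [150,163): 13 bp
  [163,169): 6 bp
  [169,176): 7 bp
  [176,192): 16 bp
  [192,206): 14 bp
  [206,214): 8 bp
  [214,227): 13 bp
  [227,234): 7 bp
  [234,252): 18 bp

[5,6,6,7,7,7,7,8,8,8,9,9,12,13,13,14,14,16,18,18,22,25]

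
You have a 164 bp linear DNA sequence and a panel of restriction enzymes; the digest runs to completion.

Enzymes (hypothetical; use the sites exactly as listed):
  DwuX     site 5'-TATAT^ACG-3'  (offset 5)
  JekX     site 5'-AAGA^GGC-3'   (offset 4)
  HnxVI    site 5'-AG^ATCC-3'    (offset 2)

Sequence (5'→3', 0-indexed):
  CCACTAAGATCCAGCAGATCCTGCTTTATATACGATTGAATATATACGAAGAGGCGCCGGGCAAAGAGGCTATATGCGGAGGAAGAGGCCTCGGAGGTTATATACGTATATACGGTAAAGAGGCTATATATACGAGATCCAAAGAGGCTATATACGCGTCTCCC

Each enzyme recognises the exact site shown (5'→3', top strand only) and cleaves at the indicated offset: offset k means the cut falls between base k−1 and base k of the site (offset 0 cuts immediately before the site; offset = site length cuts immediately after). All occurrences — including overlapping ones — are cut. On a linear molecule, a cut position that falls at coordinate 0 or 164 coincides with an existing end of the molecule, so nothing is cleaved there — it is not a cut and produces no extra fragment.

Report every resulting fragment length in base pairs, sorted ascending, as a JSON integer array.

Per-enzyme occurrences:
  DwuX (TATATACG, off=5): starts [26, 40, 98, 106, 126, 148] → cuts [31, 45, 103, 111, 131, 153]
  JekX (AAGAGGC, off=4): starts [48, 63, 82, 117, 141] → cuts [52, 67, 86, 121, 145]
  HnxVI (AGATCC, off=2): starts [6, 15, 134] → cuts [8, 17, 136]

Pooled cuts: [8, 17, 31, 45, 52, 67, 86, 103, 111, 121, 131, 136, 145, 153]

Fragment lengths:
  [0,8): 8 bp
  [8,17): 9 bp
  [17,31): 14 bp
  [31,45): 14 bp
  [45,52): 7 bp
  [52,67): 15 bp
  [67,86): 19 bp
  [86,103): 17 bp
  [103,111): 8 bp
  [111,121): 10 bp
  [121,131): 10 bp
  [131,136): 5 bp
  [136,145): 9 bp
  [145,153): 8 bp
  [153,164): 11 bp

[5,7,8,8,8,9,9,10,10,11,14,14,15,17,19]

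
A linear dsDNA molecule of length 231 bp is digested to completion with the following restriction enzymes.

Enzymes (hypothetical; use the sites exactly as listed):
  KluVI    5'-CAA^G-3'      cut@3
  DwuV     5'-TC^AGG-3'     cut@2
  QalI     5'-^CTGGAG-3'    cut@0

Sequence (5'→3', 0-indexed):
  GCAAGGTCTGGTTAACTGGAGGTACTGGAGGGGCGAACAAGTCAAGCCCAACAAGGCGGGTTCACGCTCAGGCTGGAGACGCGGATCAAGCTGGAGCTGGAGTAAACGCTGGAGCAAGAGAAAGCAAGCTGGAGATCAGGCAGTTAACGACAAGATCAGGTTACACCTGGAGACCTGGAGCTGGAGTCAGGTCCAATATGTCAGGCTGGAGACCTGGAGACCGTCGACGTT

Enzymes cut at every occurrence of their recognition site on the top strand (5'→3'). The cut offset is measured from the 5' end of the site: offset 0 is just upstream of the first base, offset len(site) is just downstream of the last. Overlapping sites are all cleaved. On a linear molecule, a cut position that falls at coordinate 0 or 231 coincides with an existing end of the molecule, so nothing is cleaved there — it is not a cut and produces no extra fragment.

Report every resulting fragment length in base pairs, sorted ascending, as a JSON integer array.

Scan for sites:
  KluVI CAAG/3: at [1, 37, 42, 51, 86, 114, 124, 150] ⇒ [4, 40, 45, 54, 89, 117, 127, 153]
  DwuV TCAGG/2: at [67, 135, 155, 186, 200] ⇒ [69, 137, 157, 188, 202]
  QalI CTGGAG/0: at [15, 24, 72, 90, 96, 108, 128, 166, 174, 180, 205, 213] ⇒ [15, 24, 72, 90, 96, 108, 128, 166, 174, 180, 205, 213]

Pooled cuts: [4, 15, 24, 40, 45, 54, 69, 72, 89, 90, 96, 108, 117, 127, 128, 137, 153, 157, 166, 174, 180, 188, 202, 205, 213]

Fragment lengths:
  [0,4): 4 bp
  [4,15): 11 bp
  [15,24): 9 bp
  [24,40): 16 bp
  [40,45): 5 bp
  [45,54): 9 bp
  [54,69): 15 bp
  [69,72): 3 bp
  [72,89): 17 bp
  [89,90): 1 bp
  [90,96): 6 bp
  [96,108): 12 bp
  [108,117): 9 bp
  [117,127): 10 bp
  [127,128): 1 bp
  [128,137): 9 bp
  [137,153): 16 bp
  [153,157): 4 bp
  [157,166): 9 bp
  [166,174): 8 bp
  [174,180): 6 bp
  [180,188): 8 bp
  [188,202): 14 bp
  [202,205): 3 bp
  [205,213): 8 bp
  [213,231): 18 bp

[1,1,3,3,4,4,5,6,6,8,8,8,9,9,9,9,9,10,11,12,14,15,16,16,17,18]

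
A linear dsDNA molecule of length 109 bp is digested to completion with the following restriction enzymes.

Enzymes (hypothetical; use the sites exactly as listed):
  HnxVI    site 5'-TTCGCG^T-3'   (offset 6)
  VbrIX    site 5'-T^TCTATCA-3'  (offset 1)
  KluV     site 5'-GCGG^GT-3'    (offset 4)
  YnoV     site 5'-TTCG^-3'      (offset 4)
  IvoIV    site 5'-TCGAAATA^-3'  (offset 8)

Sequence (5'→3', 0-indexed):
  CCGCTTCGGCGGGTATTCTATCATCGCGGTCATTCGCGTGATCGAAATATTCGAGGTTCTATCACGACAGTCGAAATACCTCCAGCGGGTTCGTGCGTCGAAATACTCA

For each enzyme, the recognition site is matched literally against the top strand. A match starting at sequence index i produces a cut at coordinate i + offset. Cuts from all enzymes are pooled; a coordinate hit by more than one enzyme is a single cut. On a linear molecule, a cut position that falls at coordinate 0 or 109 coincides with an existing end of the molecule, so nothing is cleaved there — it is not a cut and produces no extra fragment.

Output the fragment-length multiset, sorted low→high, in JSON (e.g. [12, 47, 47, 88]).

Site scan:
  HnxVI (TTCGCGT, off=6): starts [32] → cuts [38]
  VbrIX (TTCTATCA, off=1): starts [15, 56] → cuts [16, 57]
  KluV (GCGGGT, off=4): starts [8, 84] → cuts [12, 88]
  YnoV (TTCG, off=4): starts [4, 32, 49, 89] → cuts [8, 36, 53, 93]
  IvoIV (TCGAAATA, off=8): starts [41, 70, 97] → cuts [49, 78, 105]

Pooled cuts: [8, 12, 16, 36, 38, 49, 53, 57, 78, 88, 93, 105]

Fragment lengths:
  [0,8): 8 bp
  [8,12): 4 bp
  [12,16): 4 bp
  [16,36): 20 bp
  [36,38): 2 bp
  [38,49): 11 bp
  [49,53): 4 bp
  [53,57): 4 bp
  [57,78): 21 bp
  [78,88): 10 bp
  [88,93): 5 bp
  [93,105): 12 bp
  [105,109): 4 bp

[2,4,4,4,4,4,5,8,10,11,12,20,21]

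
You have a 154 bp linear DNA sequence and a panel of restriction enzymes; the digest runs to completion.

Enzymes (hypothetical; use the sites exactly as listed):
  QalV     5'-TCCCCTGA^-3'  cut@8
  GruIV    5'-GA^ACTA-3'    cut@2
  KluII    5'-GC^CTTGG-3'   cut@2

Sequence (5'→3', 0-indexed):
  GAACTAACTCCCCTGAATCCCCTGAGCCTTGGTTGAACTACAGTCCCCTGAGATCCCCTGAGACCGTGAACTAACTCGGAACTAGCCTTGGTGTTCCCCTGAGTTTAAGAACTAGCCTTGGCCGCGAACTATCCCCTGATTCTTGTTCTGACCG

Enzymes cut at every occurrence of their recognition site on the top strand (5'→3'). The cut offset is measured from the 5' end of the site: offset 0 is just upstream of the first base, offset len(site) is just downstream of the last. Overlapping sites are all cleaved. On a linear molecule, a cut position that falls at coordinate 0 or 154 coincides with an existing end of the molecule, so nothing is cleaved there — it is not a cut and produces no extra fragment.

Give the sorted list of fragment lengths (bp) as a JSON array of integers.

[2,2,6,6,8,8,9,9,10,11,11,12,14,15,15,16]

Scan for sites:
  QalV (TCCCCTGA, off=8): starts [8, 17, 43, 53, 94, 131] → cuts [16, 25, 51, 61, 102, 139]
  GruIV (GAACTA, off=2): starts [0, 34, 67, 78, 108, 125] → cuts [2, 36, 69, 80, 110, 127]
  KluII (GCCTTGG, off=2): starts [25, 84, 114] → cuts [27, 86, 116]

All cut coordinates (distinct, sorted): [2, 16, 25, 27, 36, 51, 61, 69, 80, 86, 102, 110, 116, 127, 139]

Fragments:
  [0,2): 2 bp
  [2,16): 14 bp
  [16,25): 9 bp
  [25,27): 2 bp
  [27,36): 9 bp
  [36,51): 15 bp
  [51,61): 10 bp
  [61,69): 8 bp
  [69,80): 11 bp
  [80,86): 6 bp
  [86,102): 16 bp
  [102,110): 8 bp
  [110,116): 6 bp
  [116,127): 11 bp
  [127,139): 12 bp
  [139,154): 15 bp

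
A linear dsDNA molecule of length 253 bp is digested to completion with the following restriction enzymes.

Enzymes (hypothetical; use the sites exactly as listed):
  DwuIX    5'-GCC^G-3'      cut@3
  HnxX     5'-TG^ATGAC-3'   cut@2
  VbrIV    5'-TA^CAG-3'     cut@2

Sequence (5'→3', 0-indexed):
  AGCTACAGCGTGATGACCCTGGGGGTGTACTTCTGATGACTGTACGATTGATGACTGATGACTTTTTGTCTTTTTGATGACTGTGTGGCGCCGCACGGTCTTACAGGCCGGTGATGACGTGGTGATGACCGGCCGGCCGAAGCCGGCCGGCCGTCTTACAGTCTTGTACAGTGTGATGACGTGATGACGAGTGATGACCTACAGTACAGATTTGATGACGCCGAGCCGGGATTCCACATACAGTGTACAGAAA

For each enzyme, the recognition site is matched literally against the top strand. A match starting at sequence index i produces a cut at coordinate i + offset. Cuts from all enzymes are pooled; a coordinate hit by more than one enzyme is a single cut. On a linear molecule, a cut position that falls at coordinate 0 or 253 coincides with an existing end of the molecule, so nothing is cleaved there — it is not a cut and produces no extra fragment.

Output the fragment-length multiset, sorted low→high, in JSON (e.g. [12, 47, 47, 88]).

[4,4,4,4,5,5,5,6,6,6,6,7,7,7,7,8,8,8,8,10,10,10,11,11,13,15,16,19,23]

Scan for sites:
  DwuIX GCCG/3: at [89, 106, 131, 135, 141, 145, 149, 219, 224] ⇒ [92, 109, 134, 138, 144, 148, 152, 222, 227]
  HnxX TGATGAC/2: at [10, 33, 48, 55, 74, 111, 122, 173, 181, 191, 212] ⇒ [12, 35, 50, 57, 76, 113, 124, 175, 183, 193, 214]
  VbrIV TACAG/2: at [3, 101, 156, 166, 199, 204, 238, 245] ⇒ [5, 103, 158, 168, 201, 206, 240, 247]

Pooled cuts: [5, 12, 35, 50, 57, 76, 92, 103, 109, 113, 124, 134, 138, 144, 148, 152, 158, 168, 175, 183, 193, 201, 206, 214, 222, 227, 240, 247]

Fragments:
  [0,5): 5 bp
  [5,12): 7 bp
  [12,35): 23 bp
  [35,50): 15 bp
  [50,57): 7 bp
  [57,76): 19 bp
  [76,92): 16 bp
  [92,103): 11 bp
  [103,109): 6 bp
  [109,113): 4 bp
  [113,124): 11 bp
  [124,134): 10 bp
  [134,138): 4 bp
  [138,144): 6 bp
  [144,148): 4 bp
  [148,152): 4 bp
  [152,158): 6 bp
  [158,168): 10 bp
  [168,175): 7 bp
  [175,183): 8 bp
  [183,193): 10 bp
  [193,201): 8 bp
  [201,206): 5 bp
  [206,214): 8 bp
  [214,222): 8 bp
  [222,227): 5 bp
  [227,240): 13 bp
  [240,247): 7 bp
  [247,253): 6 bp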